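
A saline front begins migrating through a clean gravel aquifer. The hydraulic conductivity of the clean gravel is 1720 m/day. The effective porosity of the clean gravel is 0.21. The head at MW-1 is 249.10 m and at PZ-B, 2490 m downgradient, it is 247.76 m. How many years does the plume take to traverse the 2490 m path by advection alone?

Hydraulic gradient i = (249.10 − 247.76) / 2490 = 1.34 / 2490 = 0.0005382.
Darcy flux q = K · i = 1720 × 0.0005382 = 0.9256 m/day.
Seepage velocity v = q / n_e = 0.9256 / 0.21 = 4.408 m/day.
Travel time t = L / v = 2490 / 4.408 = 564.9 days = 1.547 years.

1.55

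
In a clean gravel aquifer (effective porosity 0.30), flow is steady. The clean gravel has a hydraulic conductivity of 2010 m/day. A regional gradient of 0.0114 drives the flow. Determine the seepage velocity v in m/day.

76.4

Hydraulic gradient i = 0.0114.
Darcy flux q = K · i = 2010 × 0.01140 = 22.91 m/day.
Seepage velocity v = q / n_e = 22.91 / 0.30 = 76.38 m/day.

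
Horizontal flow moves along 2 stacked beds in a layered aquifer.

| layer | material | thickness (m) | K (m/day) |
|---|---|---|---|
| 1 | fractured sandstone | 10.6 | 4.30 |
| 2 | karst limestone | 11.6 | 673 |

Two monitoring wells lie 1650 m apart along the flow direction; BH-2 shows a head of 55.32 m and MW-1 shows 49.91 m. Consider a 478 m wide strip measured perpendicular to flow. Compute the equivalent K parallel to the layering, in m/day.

354

Flow is parallel to layering, so each bed carries its own Darcy discharge and the transmissivities add.
Σ(K_i·b_i) = 4.30×10.6 + 673×11.6 = 7852 m²/day.
Total thickness b = 22.20 m, so K_eq = Σ(K_i·b_i)/b = 353.7 m/day.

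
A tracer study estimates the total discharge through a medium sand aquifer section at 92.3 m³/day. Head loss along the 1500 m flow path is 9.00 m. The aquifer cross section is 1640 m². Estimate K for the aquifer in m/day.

9.38

Hydraulic gradient i = Δh / L = 9.00 / 1500 = 0.006000.
From Q = K·A·i, K = Q / (A·i) = 92.3 / (1640 × 0.006000) = 9.380 m/day.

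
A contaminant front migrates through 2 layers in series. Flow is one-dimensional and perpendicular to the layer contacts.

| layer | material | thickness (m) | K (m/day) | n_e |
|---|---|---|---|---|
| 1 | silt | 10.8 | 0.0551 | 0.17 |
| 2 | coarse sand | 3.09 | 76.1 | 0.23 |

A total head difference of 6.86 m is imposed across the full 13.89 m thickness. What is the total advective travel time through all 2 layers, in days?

72.8

With flow normal to the layers, continuity requires the same specific discharge q through every layer.
Σ(b_i/K_i) = 10.8/0.0551 + 3.09/76.1 = 196.0 d.
q = Δh / Σ(b_i/K_i) = 6.86 / 196.0 = 0.03499 m/day.
In each layer the seepage velocity is v_i = q/n_i, so the layer transit time is t_i = b_i·n_i / q:
  layer 1 (silt): t_1 = 10.8 × 0.17 / 0.03499 = 52.47 d
  layer 2 (coarse sand): t_2 = 3.09 × 0.23 / 0.03499 = 20.31 d
Total t = Σ t_i = 72.78 days.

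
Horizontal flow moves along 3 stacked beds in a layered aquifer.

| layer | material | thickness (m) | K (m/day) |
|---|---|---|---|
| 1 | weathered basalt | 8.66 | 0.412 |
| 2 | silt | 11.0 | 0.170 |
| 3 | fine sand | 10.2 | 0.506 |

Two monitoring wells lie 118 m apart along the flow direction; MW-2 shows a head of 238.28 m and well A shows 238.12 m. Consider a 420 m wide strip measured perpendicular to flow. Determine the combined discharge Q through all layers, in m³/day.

6.04

Flow is parallel to layering, so each bed carries its own Darcy discharge and the transmissivities add.
Σ(K_i·b_i) = 0.412×8.66 + 0.170×11.0 + 0.506×10.2 = 10.60 m²/day.
Hydraulic gradient i = (238.28 − 238.12) / 118 = 0.16 / 118 = 0.001356.
Q = Σ(K_i·b_i) · W · i = 10.60 × 420 × 0.001356 = 6.036 m³/day.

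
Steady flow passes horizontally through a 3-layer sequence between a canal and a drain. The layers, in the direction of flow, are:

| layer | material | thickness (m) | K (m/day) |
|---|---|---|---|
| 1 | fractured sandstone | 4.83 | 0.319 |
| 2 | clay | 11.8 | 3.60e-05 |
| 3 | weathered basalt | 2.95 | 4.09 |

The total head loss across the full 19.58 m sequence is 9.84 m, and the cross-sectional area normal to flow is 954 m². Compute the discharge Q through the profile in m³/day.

Flow is perpendicular to layering, so the layers act in series and the equivalent K is the thickness-weighted harmonic mean.
Total thickness L = 4.83 + 11.8 + 2.95 = 19.58 m.
Σ(b_i/K_i) = 4.83/0.319 + 11.8/3.60e-05 + 2.95/4.09 = 3.278e+05 d.
K_eq = L / Σ(b_i/K_i) = 19.58 / 3.278e+05 = 5.973e-05 m/day.
Q = K_eq · A · (Δh/L) = 5.973e-05 × 954 × (9.84/19.58) = 0.02864 m³/day.

0.0286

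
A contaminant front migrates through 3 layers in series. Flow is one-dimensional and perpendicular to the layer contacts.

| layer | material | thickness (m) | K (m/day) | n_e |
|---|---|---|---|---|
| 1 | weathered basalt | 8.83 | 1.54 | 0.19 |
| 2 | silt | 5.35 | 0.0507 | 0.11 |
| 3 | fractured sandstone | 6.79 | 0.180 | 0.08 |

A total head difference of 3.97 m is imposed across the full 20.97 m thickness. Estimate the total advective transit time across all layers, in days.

With flow normal to the layers, continuity requires the same specific discharge q through every layer.
Σ(b_i/K_i) = 8.83/1.54 + 5.35/0.0507 + 6.79/0.180 = 149.0 d.
q = Δh / Σ(b_i/K_i) = 3.97 / 149.0 = 0.02665 m/day.
In each layer the seepage velocity is v_i = q/n_i, so the layer transit time is t_i = b_i·n_i / q:
  layer 1 (weathered basalt): t_1 = 8.83 × 0.19 / 0.02665 = 62.96 d
  layer 2 (silt): t_2 = 5.35 × 0.11 / 0.02665 = 22.08 d
  layer 3 (fractured sandstone): t_3 = 6.79 × 0.08 / 0.02665 = 20.38 d
Total t = Σ t_i = 105.4 days.

105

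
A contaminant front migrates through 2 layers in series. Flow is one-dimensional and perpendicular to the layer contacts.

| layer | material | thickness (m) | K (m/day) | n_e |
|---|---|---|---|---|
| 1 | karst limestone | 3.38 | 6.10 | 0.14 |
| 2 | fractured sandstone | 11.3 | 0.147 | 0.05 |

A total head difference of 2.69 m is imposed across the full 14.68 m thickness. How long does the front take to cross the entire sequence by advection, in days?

29.9

With flow normal to the layers, continuity requires the same specific discharge q through every layer.
Σ(b_i/K_i) = 3.38/6.10 + 11.3/0.147 = 77.42 d.
q = Δh / Σ(b_i/K_i) = 2.69 / 77.42 = 0.03474 m/day.
In each layer the seepage velocity is v_i = q/n_i, so the layer transit time is t_i = b_i·n_i / q:
  layer 1 (karst limestone): t_1 = 3.38 × 0.14 / 0.03474 = 13.62 d
  layer 2 (fractured sandstone): t_2 = 11.3 × 0.05 / 0.03474 = 16.26 d
Total t = Σ t_i = 29.88 days.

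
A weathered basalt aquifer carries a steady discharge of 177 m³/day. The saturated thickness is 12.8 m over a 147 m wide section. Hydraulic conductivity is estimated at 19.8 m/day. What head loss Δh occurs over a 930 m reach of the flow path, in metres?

4.42

Cross-sectional area A = 147 × 12.8 = 1882 m².
From Q = K·A·i, i = Q / (K·A) = 177 / (19.80 × 1882) = 0.004751.
Head loss Δh = i · L = 0.004751 × 930 = 4.418 m.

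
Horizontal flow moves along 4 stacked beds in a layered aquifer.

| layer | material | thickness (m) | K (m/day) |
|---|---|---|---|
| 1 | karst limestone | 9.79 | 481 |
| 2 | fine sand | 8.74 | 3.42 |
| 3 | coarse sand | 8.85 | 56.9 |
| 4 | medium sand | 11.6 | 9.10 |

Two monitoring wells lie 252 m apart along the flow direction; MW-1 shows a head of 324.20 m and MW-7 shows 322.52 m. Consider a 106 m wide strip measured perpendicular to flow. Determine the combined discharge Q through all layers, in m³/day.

3780

Flow is parallel to layering, so each bed carries its own Darcy discharge and the transmissivities add.
Σ(K_i·b_i) = 481×9.79 + 3.42×8.74 + 56.9×8.85 + 9.10×11.6 = 5348 m²/day.
Hydraulic gradient i = (324.20 − 322.52) / 252 = 1.68 / 252 = 0.006667.
Q = Σ(K_i·b_i) · W · i = 5348 × 106 × 0.006667 = 3779 m³/day.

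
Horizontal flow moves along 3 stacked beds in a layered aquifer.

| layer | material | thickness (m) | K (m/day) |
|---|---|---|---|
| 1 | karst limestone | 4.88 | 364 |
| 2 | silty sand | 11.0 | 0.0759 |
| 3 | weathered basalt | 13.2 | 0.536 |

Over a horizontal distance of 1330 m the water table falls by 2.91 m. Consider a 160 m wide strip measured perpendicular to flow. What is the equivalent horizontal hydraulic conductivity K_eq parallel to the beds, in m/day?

61.4

Flow is parallel to layering, so each bed carries its own Darcy discharge and the transmissivities add.
Σ(K_i·b_i) = 364×4.88 + 0.0759×11.0 + 0.536×13.2 = 1784 m²/day.
Total thickness b = 29.08 m, so K_eq = Σ(K_i·b_i)/b = 61.36 m/day.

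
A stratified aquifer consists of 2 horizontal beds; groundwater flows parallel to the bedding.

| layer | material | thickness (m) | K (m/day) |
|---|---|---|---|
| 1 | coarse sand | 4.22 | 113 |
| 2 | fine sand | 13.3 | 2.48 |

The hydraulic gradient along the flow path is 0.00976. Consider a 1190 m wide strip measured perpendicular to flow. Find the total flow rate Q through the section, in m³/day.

5920

Flow is parallel to layering, so each bed carries its own Darcy discharge and the transmissivities add.
Σ(K_i·b_i) = 113×4.22 + 2.48×13.3 = 509.8 m²/day.
Hydraulic gradient i = 0.00976.
Q = Σ(K_i·b_i) · W · i = 509.8 × 1190 × 0.009760 = 5922 m³/day.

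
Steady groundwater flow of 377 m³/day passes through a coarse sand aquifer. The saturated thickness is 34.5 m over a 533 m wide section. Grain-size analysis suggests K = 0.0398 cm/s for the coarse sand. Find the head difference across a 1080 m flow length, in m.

Convert K: 0.0398 cm/s × 864 = 34.39 m/day.
Cross-sectional area A = 533 × 34.5 = 18388 m².
From Q = K·A·i, i = Q / (K·A) = 377 / (34.39 × 18388) = 0.0005962.
Head loss Δh = i · L = 0.0005962 × 1080 = 0.6439 m.

0.644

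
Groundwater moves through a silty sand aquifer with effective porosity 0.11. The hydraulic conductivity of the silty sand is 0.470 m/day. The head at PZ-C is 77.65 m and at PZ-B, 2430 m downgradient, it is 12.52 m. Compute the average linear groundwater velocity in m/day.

0.115

Hydraulic gradient i = (77.65 − 12.52) / 2430 = 65.13 / 2430 = 0.02680.
Darcy flux q = K · i = 0.4700 × 0.02680 = 0.01260 m/day.
Seepage velocity v = q / n_e = 0.01260 / 0.11 = 0.1145 m/day.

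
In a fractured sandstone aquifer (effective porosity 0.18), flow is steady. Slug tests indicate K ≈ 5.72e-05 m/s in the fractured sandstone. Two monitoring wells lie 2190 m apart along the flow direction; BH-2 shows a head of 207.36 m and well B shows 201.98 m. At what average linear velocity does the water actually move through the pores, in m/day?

0.0674

Convert K: 5.72e-05 m/s × 86400 = 4.942 m/day.
Hydraulic gradient i = (207.36 − 201.98) / 2190 = 5.38 / 2190 = 0.002457.
Darcy flux q = K · i = 4.942 × 0.002457 = 0.01214 m/day.
Seepage velocity v = q / n_e = 0.01214 / 0.18 = 0.06745 m/day.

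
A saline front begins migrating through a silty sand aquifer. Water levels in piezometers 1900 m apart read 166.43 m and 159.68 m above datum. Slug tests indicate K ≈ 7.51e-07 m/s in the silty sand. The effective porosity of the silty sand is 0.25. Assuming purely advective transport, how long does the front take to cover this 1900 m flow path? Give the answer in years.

Convert K: 7.51e-07 m/s × 86400 = 0.06489 m/day.
Hydraulic gradient i = (166.43 − 159.68) / 1900 = 6.75 / 1900 = 0.003553.
Darcy flux q = K · i = 0.06489 × 0.003553 = 0.0002305 m/day.
Seepage velocity v = q / n_e = 0.0002305 / 0.25 = 0.0009221 m/day.
Travel time t = L / v = 1900 / 0.0009221 = 2.061e+06 days = 5642 years.

5640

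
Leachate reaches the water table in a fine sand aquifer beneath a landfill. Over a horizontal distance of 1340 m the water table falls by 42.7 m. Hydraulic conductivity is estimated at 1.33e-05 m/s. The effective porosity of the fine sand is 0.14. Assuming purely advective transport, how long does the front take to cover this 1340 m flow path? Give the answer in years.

Convert K: 1.33e-05 m/s × 86400 = 1.149 m/day.
Hydraulic gradient i = Δh / L = 42.7 / 1340 = 0.03187.
Darcy flux q = K · i = 1.149 × 0.03187 = 0.03662 m/day.
Seepage velocity v = q / n_e = 0.03662 / 0.14 = 0.2616 m/day.
Travel time t = L / v = 1340 / 0.2616 = 5123 days = 14.03 years.

14.0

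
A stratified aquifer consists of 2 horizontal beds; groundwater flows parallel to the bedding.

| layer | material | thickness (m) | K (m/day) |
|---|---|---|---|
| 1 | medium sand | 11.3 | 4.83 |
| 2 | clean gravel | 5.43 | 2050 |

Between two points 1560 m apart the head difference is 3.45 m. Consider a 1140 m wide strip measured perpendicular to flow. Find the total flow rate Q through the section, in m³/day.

Flow is parallel to layering, so each bed carries its own Darcy discharge and the transmissivities add.
Σ(K_i·b_i) = 4.83×11.3 + 2050×5.43 = 11186 m²/day.
Hydraulic gradient i = Δh / L = 3.45 / 1560 = 0.002212.
Q = Σ(K_i·b_i) · W · i = 11186 × 1140 × 0.002212 = 28202 m³/day.

28200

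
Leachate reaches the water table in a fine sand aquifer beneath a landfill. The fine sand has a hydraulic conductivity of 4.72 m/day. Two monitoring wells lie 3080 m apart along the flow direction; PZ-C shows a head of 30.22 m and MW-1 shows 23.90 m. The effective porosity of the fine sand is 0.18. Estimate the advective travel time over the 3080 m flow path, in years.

157

Hydraulic gradient i = (30.22 − 23.90) / 3080 = 6.32 / 3080 = 0.002052.
Darcy flux q = K · i = 4.720 × 0.002052 = 0.009685 m/day.
Seepage velocity v = q / n_e = 0.009685 / 0.18 = 0.05381 m/day.
Travel time t = L / v = 3080 / 0.05381 = 57242 days = 156.7 years.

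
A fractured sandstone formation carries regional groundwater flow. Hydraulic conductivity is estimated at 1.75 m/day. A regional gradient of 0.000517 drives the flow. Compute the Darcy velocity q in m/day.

0.000905

Hydraulic gradient i = 0.000517.
Specific discharge q = K · i = 1.750 × 0.0005170 = 0.0009047 m/day.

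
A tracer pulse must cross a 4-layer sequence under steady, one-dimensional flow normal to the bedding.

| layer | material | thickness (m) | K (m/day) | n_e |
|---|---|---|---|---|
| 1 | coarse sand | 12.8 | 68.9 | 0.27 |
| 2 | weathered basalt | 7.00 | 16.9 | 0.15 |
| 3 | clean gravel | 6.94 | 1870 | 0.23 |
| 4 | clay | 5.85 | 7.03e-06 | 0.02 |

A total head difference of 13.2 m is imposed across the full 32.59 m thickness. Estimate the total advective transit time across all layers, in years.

With flow normal to the layers, continuity requires the same specific discharge q through every layer.
Σ(b_i/K_i) = 12.8/68.9 + 7.00/16.9 + 6.94/1870 + 5.85/7.03e-06 = 8.321e+05 d.
q = Δh / Σ(b_i/K_i) = 13.2 / 8.321e+05 = 1.586e-05 m/day.
In each layer the seepage velocity is v_i = q/n_i, so the layer transit time is t_i = b_i·n_i / q:
  layer 1 (coarse sand): t_1 = 12.8 × 0.27 / 1.586e-05 = 2.179e+05 d
  layer 2 (weathered basalt): t_2 = 7.00 × 0.15 / 1.586e-05 = 66194 d
  layer 3 (clean gravel): t_3 = 6.94 × 0.23 / 1.586e-05 = 1.006e+05 d
  layer 4 (clay): t_4 = 5.85 × 0.02 / 1.586e-05 = 7376 d
Total t = Σ t_i = 3.921e+05 days = 1073 years.

1070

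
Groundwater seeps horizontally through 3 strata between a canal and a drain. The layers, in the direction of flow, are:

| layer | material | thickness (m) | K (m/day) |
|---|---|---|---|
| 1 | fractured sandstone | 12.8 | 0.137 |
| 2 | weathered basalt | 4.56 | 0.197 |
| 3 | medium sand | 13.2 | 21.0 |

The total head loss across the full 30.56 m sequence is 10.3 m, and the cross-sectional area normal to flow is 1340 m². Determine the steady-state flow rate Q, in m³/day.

Flow is perpendicular to layering, so the layers act in series and the equivalent K is the thickness-weighted harmonic mean.
Total thickness L = 12.8 + 4.56 + 13.2 = 30.56 m.
Σ(b_i/K_i) = 12.8/0.137 + 4.56/0.197 + 13.2/21.0 = 117.2 d.
K_eq = L / Σ(b_i/K_i) = 30.56 / 117.2 = 0.2607 m/day.
Q = K_eq · A · (Δh/L) = 0.2607 × 1340 × (10.3/30.56) = 117.8 m³/day.

118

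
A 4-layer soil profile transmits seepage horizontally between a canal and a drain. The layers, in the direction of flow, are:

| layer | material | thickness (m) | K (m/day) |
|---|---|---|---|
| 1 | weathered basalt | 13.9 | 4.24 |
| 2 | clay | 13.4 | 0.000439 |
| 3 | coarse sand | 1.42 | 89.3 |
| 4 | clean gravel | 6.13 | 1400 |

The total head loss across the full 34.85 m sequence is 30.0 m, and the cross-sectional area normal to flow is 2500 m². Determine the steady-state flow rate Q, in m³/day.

2.46

Flow is perpendicular to layering, so the layers act in series and the equivalent K is the thickness-weighted harmonic mean.
Total thickness L = 13.9 + 13.4 + 1.42 + 6.13 = 34.85 m.
Σ(b_i/K_i) = 13.9/4.24 + 13.4/0.000439 + 1.42/89.3 + 6.13/1400 = 30527 d.
K_eq = L / Σ(b_i/K_i) = 34.85 / 30527 = 0.001142 m/day.
Q = K_eq · A · (Δh/L) = 0.001142 × 2500 × (30.0/34.85) = 2.457 m³/day.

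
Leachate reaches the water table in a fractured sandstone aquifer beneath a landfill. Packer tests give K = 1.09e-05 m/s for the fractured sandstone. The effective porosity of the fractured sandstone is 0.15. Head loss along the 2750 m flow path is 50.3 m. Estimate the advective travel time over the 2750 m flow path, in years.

65.6

Convert K: 1.09e-05 m/s × 86400 = 0.9418 m/day.
Hydraulic gradient i = Δh / L = 50.3 / 2750 = 0.01829.
Darcy flux q = K · i = 0.9418 × 0.01829 = 0.01723 m/day.
Seepage velocity v = q / n_e = 0.01723 / 0.15 = 0.1148 m/day.
Travel time t = L / v = 2750 / 0.1148 = 23947 days = 65.56 years.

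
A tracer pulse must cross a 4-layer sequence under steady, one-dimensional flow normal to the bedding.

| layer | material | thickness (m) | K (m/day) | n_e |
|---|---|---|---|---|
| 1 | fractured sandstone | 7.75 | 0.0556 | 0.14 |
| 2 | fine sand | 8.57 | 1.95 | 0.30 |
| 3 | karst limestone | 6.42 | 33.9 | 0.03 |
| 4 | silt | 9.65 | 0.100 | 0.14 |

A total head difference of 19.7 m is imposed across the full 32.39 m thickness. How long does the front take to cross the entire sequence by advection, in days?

63.5

With flow normal to the layers, continuity requires the same specific discharge q through every layer.
Σ(b_i/K_i) = 7.75/0.0556 + 8.57/1.95 + 6.42/33.9 + 9.65/0.100 = 240.5 d.
q = Δh / Σ(b_i/K_i) = 19.7 / 240.5 = 0.08192 m/day.
In each layer the seepage velocity is v_i = q/n_i, so the layer transit time is t_i = b_i·n_i / q:
  layer 1 (fractured sandstone): t_1 = 7.75 × 0.14 / 0.08192 = 13.24 d
  layer 2 (fine sand): t_2 = 8.57 × 0.30 / 0.08192 = 31.38 d
  layer 3 (karst limestone): t_3 = 6.42 × 0.03 / 0.08192 = 2.351 d
  layer 4 (silt): t_4 = 9.65 × 0.14 / 0.08192 = 16.49 d
Total t = Σ t_i = 63.47 days.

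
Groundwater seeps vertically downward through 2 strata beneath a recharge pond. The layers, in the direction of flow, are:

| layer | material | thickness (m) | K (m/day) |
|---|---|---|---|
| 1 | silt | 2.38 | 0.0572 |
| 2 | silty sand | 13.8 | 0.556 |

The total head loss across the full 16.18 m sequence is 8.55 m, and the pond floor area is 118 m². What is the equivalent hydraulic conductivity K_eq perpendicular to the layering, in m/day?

Flow is perpendicular to layering, so the layers act in series and the equivalent K is the thickness-weighted harmonic mean.
Total thickness L = 2.38 + 13.8 = 16.18 m.
Σ(b_i/K_i) = 2.38/0.0572 + 13.8/0.556 = 66.43 d.
K_eq = L / Σ(b_i/K_i) = 16.18 / 66.43 = 0.2436 m/day.

0.244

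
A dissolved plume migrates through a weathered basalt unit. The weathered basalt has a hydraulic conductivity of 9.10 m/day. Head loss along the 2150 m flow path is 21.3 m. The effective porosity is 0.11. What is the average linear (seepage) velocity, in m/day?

0.820

Hydraulic gradient i = Δh / L = 21.3 / 2150 = 0.009907.
Darcy flux q = K · i = 9.100 × 0.009907 = 0.09015 m/day.
Seepage velocity v = q / n_e = 0.09015 / 0.11 = 0.8196 m/day.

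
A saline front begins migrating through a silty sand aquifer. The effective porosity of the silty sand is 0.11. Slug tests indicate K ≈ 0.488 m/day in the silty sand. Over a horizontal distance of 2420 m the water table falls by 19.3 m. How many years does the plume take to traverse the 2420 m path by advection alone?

187

Hydraulic gradient i = Δh / L = 19.3 / 2420 = 0.007975.
Darcy flux q = K · i = 0.4880 × 0.007975 = 0.003892 m/day.
Seepage velocity v = q / n_e = 0.003892 / 0.11 = 0.03538 m/day.
Travel time t = L / v = 2420 / 0.03538 = 68398 days = 187.3 years.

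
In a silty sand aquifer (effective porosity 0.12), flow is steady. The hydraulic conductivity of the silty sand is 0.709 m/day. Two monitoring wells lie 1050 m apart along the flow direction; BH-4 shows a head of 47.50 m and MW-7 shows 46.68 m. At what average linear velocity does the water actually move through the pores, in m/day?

0.00461

Hydraulic gradient i = (47.50 − 46.68) / 1050 = 0.82 / 1050 = 0.0007810.
Darcy flux q = K · i = 0.7090 × 0.0007810 = 0.0005537 m/day.
Seepage velocity v = q / n_e = 0.0005537 / 0.12 = 0.004614 m/day.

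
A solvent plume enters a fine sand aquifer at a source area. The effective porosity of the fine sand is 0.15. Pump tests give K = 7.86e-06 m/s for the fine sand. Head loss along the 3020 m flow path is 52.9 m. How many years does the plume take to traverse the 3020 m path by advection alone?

104

Convert K: 7.86e-06 m/s × 86400 = 0.6791 m/day.
Hydraulic gradient i = Δh / L = 52.9 / 3020 = 0.01752.
Darcy flux q = K · i = 0.6791 × 0.01752 = 0.01190 m/day.
Seepage velocity v = q / n_e = 0.01190 / 0.15 = 0.07930 m/day.
Travel time t = L / v = 3020 / 0.07930 = 38081 days = 104.3 years.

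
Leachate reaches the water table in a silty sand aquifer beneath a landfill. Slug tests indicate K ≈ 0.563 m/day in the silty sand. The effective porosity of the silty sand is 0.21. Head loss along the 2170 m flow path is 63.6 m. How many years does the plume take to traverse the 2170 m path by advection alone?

Hydraulic gradient i = Δh / L = 63.6 / 2170 = 0.02931.
Darcy flux q = K · i = 0.5630 × 0.02931 = 0.01650 m/day.
Seepage velocity v = q / n_e = 0.01650 / 0.21 = 0.07858 m/day.
Travel time t = L / v = 2170 / 0.07858 = 27617 days = 75.61 years.

75.6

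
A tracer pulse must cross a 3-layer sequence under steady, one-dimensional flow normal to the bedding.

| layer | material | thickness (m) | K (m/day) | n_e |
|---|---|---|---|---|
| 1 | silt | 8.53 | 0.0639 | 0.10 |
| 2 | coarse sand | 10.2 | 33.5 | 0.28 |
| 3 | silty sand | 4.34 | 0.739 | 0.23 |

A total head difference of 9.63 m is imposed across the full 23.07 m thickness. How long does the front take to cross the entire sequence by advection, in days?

68.3

With flow normal to the layers, continuity requires the same specific discharge q through every layer.
Σ(b_i/K_i) = 8.53/0.0639 + 10.2/33.5 + 4.34/0.739 = 139.7 d.
q = Δh / Σ(b_i/K_i) = 9.63 / 139.7 = 0.06895 m/day.
In each layer the seepage velocity is v_i = q/n_i, so the layer transit time is t_i = b_i·n_i / q:
  layer 1 (silt): t_1 = 8.53 × 0.10 / 0.06895 = 12.37 d
  layer 2 (coarse sand): t_2 = 10.2 × 0.28 / 0.06895 = 41.42 d
  layer 3 (silty sand): t_3 = 4.34 × 0.23 / 0.06895 = 14.48 d
Total t = Σ t_i = 68.27 days.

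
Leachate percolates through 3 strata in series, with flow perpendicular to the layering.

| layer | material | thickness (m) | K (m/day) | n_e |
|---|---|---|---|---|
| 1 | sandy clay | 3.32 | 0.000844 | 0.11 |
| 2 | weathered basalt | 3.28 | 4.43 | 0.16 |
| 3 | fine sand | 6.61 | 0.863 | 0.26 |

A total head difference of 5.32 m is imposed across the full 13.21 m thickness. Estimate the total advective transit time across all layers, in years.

With flow normal to the layers, continuity requires the same specific discharge q through every layer.
Σ(b_i/K_i) = 3.32/0.000844 + 3.28/4.43 + 6.61/0.863 = 3942 d.
q = Δh / Σ(b_i/K_i) = 5.32 / 3942 = 0.001350 m/day.
In each layer the seepage velocity is v_i = q/n_i, so the layer transit time is t_i = b_i·n_i / q:
  layer 1 (sandy clay): t_1 = 3.32 × 0.11 / 0.001350 = 270.6 d
  layer 2 (weathered basalt): t_2 = 3.28 × 0.16 / 0.001350 = 388.9 d
  layer 3 (fine sand): t_3 = 6.61 × 0.26 / 0.001350 = 1273 d
Total t = Σ t_i = 1933 days = 5.292 years.

5.29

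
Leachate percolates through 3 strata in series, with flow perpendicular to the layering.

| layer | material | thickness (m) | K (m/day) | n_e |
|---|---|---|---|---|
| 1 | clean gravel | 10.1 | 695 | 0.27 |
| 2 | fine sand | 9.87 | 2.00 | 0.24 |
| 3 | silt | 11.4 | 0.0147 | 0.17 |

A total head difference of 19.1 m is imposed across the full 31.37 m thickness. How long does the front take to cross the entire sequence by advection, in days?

287

With flow normal to the layers, continuity requires the same specific discharge q through every layer.
Σ(b_i/K_i) = 10.1/695 + 9.87/2.00 + 11.4/0.0147 = 780.5 d.
q = Δh / Σ(b_i/K_i) = 19.1 / 780.5 = 0.02447 m/day.
In each layer the seepage velocity is v_i = q/n_i, so the layer transit time is t_i = b_i·n_i / q:
  layer 1 (clean gravel): t_1 = 10.1 × 0.27 / 0.02447 = 111.4 d
  layer 2 (fine sand): t_2 = 9.87 × 0.24 / 0.02447 = 96.79 d
  layer 3 (silt): t_3 = 11.4 × 0.17 / 0.02447 = 79.19 d
Total t = Σ t_i = 287.4 days.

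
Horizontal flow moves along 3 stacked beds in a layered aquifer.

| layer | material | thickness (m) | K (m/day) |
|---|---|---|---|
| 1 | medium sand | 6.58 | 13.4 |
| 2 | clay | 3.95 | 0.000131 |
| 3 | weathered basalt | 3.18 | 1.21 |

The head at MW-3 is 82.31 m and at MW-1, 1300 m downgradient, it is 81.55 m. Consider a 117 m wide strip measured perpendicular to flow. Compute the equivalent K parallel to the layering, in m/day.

6.71

Flow is parallel to layering, so each bed carries its own Darcy discharge and the transmissivities add.
Σ(K_i·b_i) = 13.4×6.58 + 0.000131×3.95 + 1.21×3.18 = 92.02 m²/day.
Total thickness b = 13.71 m, so K_eq = Σ(K_i·b_i)/b = 6.712 m/day.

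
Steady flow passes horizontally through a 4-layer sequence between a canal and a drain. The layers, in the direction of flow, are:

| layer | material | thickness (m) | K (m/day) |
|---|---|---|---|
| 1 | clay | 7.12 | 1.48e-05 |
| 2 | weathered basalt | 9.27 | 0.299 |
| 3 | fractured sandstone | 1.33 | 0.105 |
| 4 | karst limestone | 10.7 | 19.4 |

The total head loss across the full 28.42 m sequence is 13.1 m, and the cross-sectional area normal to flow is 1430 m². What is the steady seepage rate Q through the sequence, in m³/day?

0.0389

Flow is perpendicular to layering, so the layers act in series and the equivalent K is the thickness-weighted harmonic mean.
Total thickness L = 7.12 + 9.27 + 1.33 + 10.7 = 28.42 m.
Σ(b_i/K_i) = 7.12/1.48e-05 + 9.27/0.299 + 1.33/0.105 + 10.7/19.4 = 4.811e+05 d.
K_eq = L / Σ(b_i/K_i) = 28.42 / 4.811e+05 = 5.907e-05 m/day.
Q = K_eq · A · (Δh/L) = 5.907e-05 × 1430 × (13.1/28.42) = 0.03894 m³/day.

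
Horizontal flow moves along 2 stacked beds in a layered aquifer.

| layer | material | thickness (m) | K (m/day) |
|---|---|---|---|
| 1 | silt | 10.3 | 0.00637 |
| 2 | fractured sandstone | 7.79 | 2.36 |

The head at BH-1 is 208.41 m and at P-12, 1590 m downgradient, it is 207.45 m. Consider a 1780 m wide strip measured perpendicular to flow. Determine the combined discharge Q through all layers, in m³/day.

19.8

Flow is parallel to layering, so each bed carries its own Darcy discharge and the transmissivities add.
Σ(K_i·b_i) = 0.00637×10.3 + 2.36×7.79 = 18.45 m²/day.
Hydraulic gradient i = (208.41 − 207.45) / 1590 = 0.96 / 1590 = 0.0006038.
Q = Σ(K_i·b_i) · W · i = 18.45 × 1780 × 0.0006038 = 19.83 m³/day.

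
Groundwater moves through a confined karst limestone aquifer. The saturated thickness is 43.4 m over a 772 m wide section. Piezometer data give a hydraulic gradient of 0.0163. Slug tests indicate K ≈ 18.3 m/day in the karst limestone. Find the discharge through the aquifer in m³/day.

9990

Cross-sectional area A = 772 × 43.4 = 33505 m².
Hydraulic gradient i = 0.0163.
Darcy's law: Q = K · A · i = 18.30 × 33505 × 0.01630 = 9994 m³/day.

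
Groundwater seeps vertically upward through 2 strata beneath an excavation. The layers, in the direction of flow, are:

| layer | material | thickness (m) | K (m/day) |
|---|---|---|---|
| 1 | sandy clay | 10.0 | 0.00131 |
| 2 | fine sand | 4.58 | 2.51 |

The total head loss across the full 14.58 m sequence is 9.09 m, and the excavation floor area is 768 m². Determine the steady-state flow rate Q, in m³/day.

Flow is perpendicular to layering, so the layers act in series and the equivalent K is the thickness-weighted harmonic mean.
Total thickness L = 10.0 + 4.58 = 14.58 m.
Σ(b_i/K_i) = 10.0/0.00131 + 4.58/2.51 = 7635 d.
K_eq = L / Σ(b_i/K_i) = 14.58 / 7635 = 0.001910 m/day.
Q = K_eq · A · (Δh/L) = 0.001910 × 768 × (9.09/14.58) = 0.9143 m³/day.

0.914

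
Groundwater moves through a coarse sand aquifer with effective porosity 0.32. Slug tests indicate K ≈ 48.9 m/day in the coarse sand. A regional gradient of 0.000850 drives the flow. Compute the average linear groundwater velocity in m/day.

0.130

Hydraulic gradient i = 0.000850.
Darcy flux q = K · i = 48.90 × 0.0008500 = 0.04156 m/day.
Seepage velocity v = q / n_e = 0.04156 / 0.32 = 0.1299 m/day.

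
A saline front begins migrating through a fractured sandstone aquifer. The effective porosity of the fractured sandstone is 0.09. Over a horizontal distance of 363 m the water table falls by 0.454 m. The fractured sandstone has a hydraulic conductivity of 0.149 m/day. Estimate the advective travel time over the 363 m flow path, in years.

Hydraulic gradient i = Δh / L = 0.454 / 363 = 0.001251.
Darcy flux q = K · i = 0.1490 × 0.001251 = 0.0001864 m/day.
Seepage velocity v = q / n_e = 0.0001864 / 0.09 = 0.002071 m/day.
Travel time t = L / v = 363 / 0.002071 = 1.753e+05 days = 480.0 years.

480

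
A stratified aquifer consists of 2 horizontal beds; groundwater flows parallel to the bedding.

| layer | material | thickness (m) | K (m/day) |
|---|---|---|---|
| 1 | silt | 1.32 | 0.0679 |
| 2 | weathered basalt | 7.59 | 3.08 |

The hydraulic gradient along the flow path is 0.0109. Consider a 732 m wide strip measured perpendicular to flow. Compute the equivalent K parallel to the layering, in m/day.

2.63

Flow is parallel to layering, so each bed carries its own Darcy discharge and the transmissivities add.
Σ(K_i·b_i) = 0.0679×1.32 + 3.08×7.59 = 23.47 m²/day.
Total thickness b = 8.910 m, so K_eq = Σ(K_i·b_i)/b = 2.634 m/day.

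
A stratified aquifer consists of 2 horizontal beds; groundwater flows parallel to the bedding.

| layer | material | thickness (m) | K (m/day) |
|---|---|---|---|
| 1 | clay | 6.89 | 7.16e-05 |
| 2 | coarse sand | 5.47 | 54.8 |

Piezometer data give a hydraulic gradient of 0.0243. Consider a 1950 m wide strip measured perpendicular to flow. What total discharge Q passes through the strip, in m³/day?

Flow is parallel to layering, so each bed carries its own Darcy discharge and the transmissivities add.
Σ(K_i·b_i) = 7.16e-05×6.89 + 54.8×5.47 = 299.8 m²/day.
Hydraulic gradient i = 0.0243.
Q = Σ(K_i·b_i) · W · i = 299.8 × 1950 × 0.02430 = 14204 m³/day.

14200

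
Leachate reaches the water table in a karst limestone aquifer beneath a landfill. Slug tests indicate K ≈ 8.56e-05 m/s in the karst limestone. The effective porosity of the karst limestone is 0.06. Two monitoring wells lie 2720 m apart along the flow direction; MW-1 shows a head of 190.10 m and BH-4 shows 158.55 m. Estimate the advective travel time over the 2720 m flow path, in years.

Convert K: 8.56e-05 m/s × 86400 = 7.396 m/day.
Hydraulic gradient i = (190.10 − 158.55) / 2720 = 31.55 / 2720 = 0.01160.
Darcy flux q = K · i = 7.396 × 0.01160 = 0.08579 m/day.
Seepage velocity v = q / n_e = 0.08579 / 0.06 = 1.430 m/day.
Travel time t = L / v = 2720 / 1.430 = 1902 days = 5.208 years.

5.21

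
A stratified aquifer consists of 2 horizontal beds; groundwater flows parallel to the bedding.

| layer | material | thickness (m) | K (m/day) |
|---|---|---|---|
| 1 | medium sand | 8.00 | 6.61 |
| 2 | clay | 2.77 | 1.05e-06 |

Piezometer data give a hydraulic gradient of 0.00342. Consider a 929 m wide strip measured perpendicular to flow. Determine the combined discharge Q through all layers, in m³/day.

Flow is parallel to layering, so each bed carries its own Darcy discharge and the transmissivities add.
Σ(K_i·b_i) = 6.61×8.00 + 1.05e-06×2.77 = 52.88 m²/day.
Hydraulic gradient i = 0.00342.
Q = Σ(K_i·b_i) · W · i = 52.88 × 929 × 0.003420 = 168.0 m³/day.

168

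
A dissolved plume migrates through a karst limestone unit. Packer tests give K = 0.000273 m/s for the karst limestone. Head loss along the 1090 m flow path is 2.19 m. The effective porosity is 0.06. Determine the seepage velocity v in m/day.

Convert K: 0.000273 m/s × 86400 = 23.59 m/day.
Hydraulic gradient i = Δh / L = 2.19 / 1090 = 0.002009.
Darcy flux q = K · i = 23.59 × 0.002009 = 0.04739 m/day.
Seepage velocity v = q / n_e = 0.04739 / 0.06 = 0.7898 m/day.

0.790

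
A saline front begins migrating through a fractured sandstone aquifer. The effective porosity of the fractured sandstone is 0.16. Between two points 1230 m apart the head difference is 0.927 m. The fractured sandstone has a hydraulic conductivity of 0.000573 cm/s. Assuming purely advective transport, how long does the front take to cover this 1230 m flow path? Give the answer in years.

1440

Convert K: 0.000573 cm/s × 864 = 0.4951 m/day.
Hydraulic gradient i = Δh / L = 0.927 / 1230 = 0.0007537.
Darcy flux q = K · i = 0.4951 × 0.0007537 = 0.0003731 m/day.
Seepage velocity v = q / n_e = 0.0003731 / 0.16 = 0.002332 m/day.
Travel time t = L / v = 1230 / 0.002332 = 5.275e+05 days = 1444 years.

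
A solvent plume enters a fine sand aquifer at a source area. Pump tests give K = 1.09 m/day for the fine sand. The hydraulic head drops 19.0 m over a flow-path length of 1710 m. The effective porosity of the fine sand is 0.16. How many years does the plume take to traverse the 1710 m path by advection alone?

61.9

Hydraulic gradient i = Δh / L = 19.0 / 1710 = 0.01111.
Darcy flux q = K · i = 1.090 × 0.01111 = 0.01211 m/day.
Seepage velocity v = q / n_e = 0.01211 / 0.16 = 0.07569 m/day.
Travel time t = L / v = 1710 / 0.07569 = 22591 days = 61.85 years.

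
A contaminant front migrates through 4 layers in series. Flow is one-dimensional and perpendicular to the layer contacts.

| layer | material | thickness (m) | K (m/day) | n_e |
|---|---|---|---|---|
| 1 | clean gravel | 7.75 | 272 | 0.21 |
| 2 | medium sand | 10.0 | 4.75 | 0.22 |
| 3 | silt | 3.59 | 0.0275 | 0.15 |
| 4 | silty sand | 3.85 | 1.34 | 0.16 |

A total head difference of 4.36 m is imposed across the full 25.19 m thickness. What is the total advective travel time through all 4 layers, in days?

155

With flow normal to the layers, continuity requires the same specific discharge q through every layer.
Σ(b_i/K_i) = 7.75/272 + 10.0/4.75 + 3.59/0.0275 + 3.85/1.34 = 135.6 d.
q = Δh / Σ(b_i/K_i) = 4.36 / 135.6 = 0.03216 m/day.
In each layer the seepage velocity is v_i = q/n_i, so the layer transit time is t_i = b_i·n_i / q:
  layer 1 (clean gravel): t_1 = 7.75 × 0.21 / 0.03216 = 50.60 d
  layer 2 (medium sand): t_2 = 10.0 × 0.22 / 0.03216 = 68.40 d
  layer 3 (silt): t_3 = 3.59 × 0.15 / 0.03216 = 16.74 d
  layer 4 (silty sand): t_4 = 3.85 × 0.16 / 0.03216 = 19.15 d
Total t = Σ t_i = 154.9 days.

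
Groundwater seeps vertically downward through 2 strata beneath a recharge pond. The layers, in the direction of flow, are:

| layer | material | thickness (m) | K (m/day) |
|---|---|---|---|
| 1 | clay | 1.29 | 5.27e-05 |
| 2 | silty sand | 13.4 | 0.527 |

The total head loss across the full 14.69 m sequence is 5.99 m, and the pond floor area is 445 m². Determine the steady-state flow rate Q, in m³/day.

Flow is perpendicular to layering, so the layers act in series and the equivalent K is the thickness-weighted harmonic mean.
Total thickness L = 1.29 + 13.4 = 14.69 m.
Σ(b_i/K_i) = 1.29/5.27e-05 + 13.4/0.527 = 24504 d.
K_eq = L / Σ(b_i/K_i) = 14.69 / 24504 = 0.0005995 m/day.
Q = K_eq · A · (Δh/L) = 0.0005995 × 445 × (5.99/14.69) = 0.1088 m³/day.

0.109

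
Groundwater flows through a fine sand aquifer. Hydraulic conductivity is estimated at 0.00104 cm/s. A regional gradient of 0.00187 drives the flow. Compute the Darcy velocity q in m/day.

0.00168

Convert K: 0.00104 cm/s × 864 = 0.8986 m/day.
Hydraulic gradient i = 0.00187.
Specific discharge q = K · i = 0.8986 × 0.001870 = 0.001680 m/day.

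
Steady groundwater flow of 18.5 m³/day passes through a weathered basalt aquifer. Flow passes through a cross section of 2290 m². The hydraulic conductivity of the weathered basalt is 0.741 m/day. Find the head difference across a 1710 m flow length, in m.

18.6

From Q = K·A·i, i = Q / (K·A) = 18.5 / (0.7410 × 2290) = 0.01090.
Head loss Δh = i · L = 0.01090 × 1710 = 18.64 m.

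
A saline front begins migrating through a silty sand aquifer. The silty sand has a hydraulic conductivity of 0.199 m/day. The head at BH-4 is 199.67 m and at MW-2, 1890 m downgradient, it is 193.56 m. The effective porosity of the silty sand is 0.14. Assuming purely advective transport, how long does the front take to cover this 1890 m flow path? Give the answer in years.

1130

Hydraulic gradient i = (199.67 − 193.56) / 1890 = 6.11 / 1890 = 0.003233.
Darcy flux q = K · i = 0.1990 × 0.003233 = 0.0006433 m/day.
Seepage velocity v = q / n_e = 0.0006433 / 0.14 = 0.004595 m/day.
Travel time t = L / v = 1890 / 0.004595 = 4.113e+05 days = 1126 years.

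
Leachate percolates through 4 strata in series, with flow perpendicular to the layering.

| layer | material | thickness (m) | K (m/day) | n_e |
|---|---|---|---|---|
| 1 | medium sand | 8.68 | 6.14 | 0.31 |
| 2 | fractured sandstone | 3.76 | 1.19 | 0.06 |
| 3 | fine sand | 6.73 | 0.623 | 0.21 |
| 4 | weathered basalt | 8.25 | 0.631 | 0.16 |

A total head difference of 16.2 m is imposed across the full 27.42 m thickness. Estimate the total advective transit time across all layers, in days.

With flow normal to the layers, continuity requires the same specific discharge q through every layer.
Σ(b_i/K_i) = 8.68/6.14 + 3.76/1.19 + 6.73/0.623 + 8.25/0.631 = 28.45 d.
q = Δh / Σ(b_i/K_i) = 16.2 / 28.45 = 0.5694 m/day.
In each layer the seepage velocity is v_i = q/n_i, so the layer transit time is t_i = b_i·n_i / q:
  layer 1 (medium sand): t_1 = 8.68 × 0.31 / 0.5694 = 4.726 d
  layer 2 (fractured sandstone): t_2 = 3.76 × 0.06 / 0.5694 = 0.3962 d
  layer 3 (fine sand): t_3 = 6.73 × 0.21 / 0.5694 = 2.482 d
  layer 4 (weathered basalt): t_4 = 8.25 × 0.16 / 0.5694 = 2.318 d
Total t = Σ t_i = 9.922 days.

9.92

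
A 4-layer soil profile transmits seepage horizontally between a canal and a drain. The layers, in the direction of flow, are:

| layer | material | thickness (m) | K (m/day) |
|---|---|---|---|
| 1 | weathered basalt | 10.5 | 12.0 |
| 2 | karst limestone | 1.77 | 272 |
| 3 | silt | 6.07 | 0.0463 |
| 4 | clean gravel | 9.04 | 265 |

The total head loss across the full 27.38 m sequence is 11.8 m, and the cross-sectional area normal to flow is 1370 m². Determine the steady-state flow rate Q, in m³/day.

122

Flow is perpendicular to layering, so the layers act in series and the equivalent K is the thickness-weighted harmonic mean.
Total thickness L = 10.5 + 1.77 + 6.07 + 9.04 = 27.38 m.
Σ(b_i/K_i) = 10.5/12.0 + 1.77/272 + 6.07/0.0463 + 9.04/265 = 132.0 d.
K_eq = L / Σ(b_i/K_i) = 27.38 / 132.0 = 0.2074 m/day.
Q = K_eq · A · (Δh/L) = 0.2074 × 1370 × (11.8/27.38) = 122.5 m³/day.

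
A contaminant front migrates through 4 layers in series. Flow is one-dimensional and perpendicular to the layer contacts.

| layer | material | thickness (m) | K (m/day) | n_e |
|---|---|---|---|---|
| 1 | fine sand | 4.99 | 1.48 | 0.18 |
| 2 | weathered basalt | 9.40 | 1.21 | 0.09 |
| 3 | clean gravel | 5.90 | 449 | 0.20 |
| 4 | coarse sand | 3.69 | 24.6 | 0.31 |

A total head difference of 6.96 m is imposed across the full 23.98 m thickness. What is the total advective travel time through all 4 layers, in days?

With flow normal to the layers, continuity requires the same specific discharge q through every layer.
Σ(b_i/K_i) = 4.99/1.48 + 9.40/1.21 + 5.90/449 + 3.69/24.6 = 11.30 d.
q = Δh / Σ(b_i/K_i) = 6.96 / 11.30 = 0.6157 m/day.
In each layer the seepage velocity is v_i = q/n_i, so the layer transit time is t_i = b_i·n_i / q:
  layer 1 (fine sand): t_1 = 4.99 × 0.18 / 0.6157 = 1.459 d
  layer 2 (weathered basalt): t_2 = 9.40 × 0.09 / 0.6157 = 1.374 d
  layer 3 (clean gravel): t_3 = 5.90 × 0.20 / 0.6157 = 1.916 d
  layer 4 (coarse sand): t_4 = 3.69 × 0.31 / 0.6157 = 1.858 d
Total t = Σ t_i = 6.607 days.

6.61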